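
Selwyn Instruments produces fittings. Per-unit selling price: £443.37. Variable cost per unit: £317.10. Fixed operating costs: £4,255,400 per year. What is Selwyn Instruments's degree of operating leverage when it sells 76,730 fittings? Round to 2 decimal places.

1.78

Total contribution margin = 76,730 × £126.27 = £9,688,697.10.
Subtracting fixed costs: EBIT = £9,688,697.10 − £4,255,400 = £5,433,297.10.
So DOL = total CM / EBIT = £9,688,697.10 / £5,433,297.10 = 1.7832.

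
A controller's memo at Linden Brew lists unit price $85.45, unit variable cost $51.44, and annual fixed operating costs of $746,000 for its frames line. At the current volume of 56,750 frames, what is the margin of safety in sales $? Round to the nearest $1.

Each unit contributes $85.45 − $51.44 = $34.01. Break-even units = $746,000 ÷ $34.01 = 21,934.73; break-even revenue = 21,934.73 × $85.45 = $1,874,322.26.
Current sales = 56,750 × $85.45 = $4,849,287.50.
Margin of safety = $4,849,287.50 − $1,874,322.26 = $2,974,965.

$2,974,965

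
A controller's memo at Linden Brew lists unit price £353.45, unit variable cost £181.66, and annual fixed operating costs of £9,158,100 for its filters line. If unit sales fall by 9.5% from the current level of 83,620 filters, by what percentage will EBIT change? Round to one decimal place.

Contribution at this volume is 83,620 × £171.79 = £14,365,079.80.
Subtracting fixed costs: EBIT = £14,365,079.80 − £9,158,100 = £5,206,979.80.
Degree of operating leverage = £14,365,079.80 / £5,206,979.80 = 2.7588.
So EBIT moves 2.7588 × (-9.5%) = -26.2%.

-26.2%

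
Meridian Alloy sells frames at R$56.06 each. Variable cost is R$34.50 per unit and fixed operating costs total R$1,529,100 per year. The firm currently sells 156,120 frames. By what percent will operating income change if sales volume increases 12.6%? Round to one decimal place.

Contribution at this volume is 156,120 × R$21.56 = R$3,365,947.20.
EBIT = R$3,365,947.20 − R$1,529,100 = R$1,836,847.20.
So DOL = total CM / EBIT = R$3,365,947.20 / R$1,836,847.20 = 1.8325.
%ΔEBIT = DOL × %ΔSales = 1.8325 × +12.6% = +23.1%.

+23.1%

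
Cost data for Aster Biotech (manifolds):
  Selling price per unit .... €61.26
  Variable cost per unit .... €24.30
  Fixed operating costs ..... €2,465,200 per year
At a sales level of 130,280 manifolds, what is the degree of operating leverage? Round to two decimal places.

2.05

At 130,280 units, contribution = 130,280 × €36.96 = €4,815,148.80.
EBIT = €4,815,148.80 − €2,465,200 = €2,349,948.80.
Degree of operating leverage = €4,815,148.80 / €2,349,948.80 = 2.0490.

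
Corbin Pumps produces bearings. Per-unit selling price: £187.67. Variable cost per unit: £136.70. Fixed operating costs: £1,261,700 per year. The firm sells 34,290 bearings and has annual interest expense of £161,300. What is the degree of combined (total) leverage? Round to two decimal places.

5.38

Contribution at this volume is 34,290 × £50.97 = £1,747,761.30.
Subtracting fixed costs: EBIT = £1,747,761.30 − £1,261,700 = £486,061.30. Interest = £161,300.00.
DOL = £1,747,761.30 ÷ £486,061.30 = 3.5958; DFL = £486,061.30 ÷ £324,761.30 = 1.4967.
Combined leverage = 3.5958 × 1.4967 = 5.3818.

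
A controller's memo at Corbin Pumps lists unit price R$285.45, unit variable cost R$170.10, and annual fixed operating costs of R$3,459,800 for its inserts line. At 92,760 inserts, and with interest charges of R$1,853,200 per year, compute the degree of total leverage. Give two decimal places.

1.99

Total contribution margin = 92,760 × R$115.35 = R$10,699,866.00.
Operating income = contribution − fixed costs = R$10,699,866.00 − R$3,459,800 = R$7,240,066.00. Interest = R$1,853,200.00.
DOL = R$10,699,866.00 ÷ R$7,240,066.00 = 1.4779; DFL = R$7,240,066.00 ÷ R$5,386,866.00 = 1.3440.
DCL = DOL × DFL = 1.4779 × 1.3440 = 1.9863.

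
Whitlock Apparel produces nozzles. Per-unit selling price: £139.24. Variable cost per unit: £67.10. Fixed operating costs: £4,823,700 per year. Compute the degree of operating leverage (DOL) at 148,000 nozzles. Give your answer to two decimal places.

Total contribution margin = 148,000 × £72.14 = £10,676,720.00.
Subtracting fixed costs: EBIT = £10,676,720.00 − £4,823,700 = £5,853,020.00.
DOL = contribution ÷ EBIT = £10,676,720.00 ÷ £5,853,020.00 = 1.8241.

1.82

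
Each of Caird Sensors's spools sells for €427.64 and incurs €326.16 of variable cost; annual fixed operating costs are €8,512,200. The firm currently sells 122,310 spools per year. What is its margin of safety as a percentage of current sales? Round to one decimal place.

31.4%

Each unit contributes €427.64 − €326.16 = €101.48. Break-even units = €8,512,200 ÷ €101.48 = 83,880.57; break-even revenue = 83,880.57 × €427.64 = €35,870,685.93.
Actual sales revenue = 122,310 × €427.64 = €52,304,648.40.
Margin of safety = (€52,304,648.40 − €35,870,685.93) ÷ €52,304,648.40 = 31.4%.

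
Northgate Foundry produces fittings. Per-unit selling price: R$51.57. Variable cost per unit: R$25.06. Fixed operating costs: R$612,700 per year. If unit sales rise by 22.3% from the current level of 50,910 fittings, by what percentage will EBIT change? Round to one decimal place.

At 50,910 units, contribution = 50,910 × R$26.51 = R$1,349,624.10.
Subtracting fixed costs: EBIT = R$1,349,624.10 − R$612,700 = R$736,924.10.
So DOL = total CM / EBIT = R$1,349,624.10 / R$736,924.10 = 1.8314.
Operating income changes by 1.8314 × +22.3% = +40.8%.

+40.8%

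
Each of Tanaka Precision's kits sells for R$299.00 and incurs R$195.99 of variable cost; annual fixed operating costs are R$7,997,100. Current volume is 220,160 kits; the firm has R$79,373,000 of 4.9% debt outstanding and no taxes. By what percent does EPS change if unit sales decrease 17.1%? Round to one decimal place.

-35.9%

Total contribution margin = 220,160 × R$103.01 = R$22,678,681.60.
Operating income = contribution − fixed costs = R$22,678,681.60 − R$7,997,100 = R$14,681,581.60.
Interest = R$3,889,277.00, so EBIT − I = R$10,792,304.60.
DCL = total CM / (EBIT − I) = R$22,678,681.60 / R$10,792,304.60 = 2.1014.
EPS therefore changes by 2.1014 × (-17.1%) = -35.9%.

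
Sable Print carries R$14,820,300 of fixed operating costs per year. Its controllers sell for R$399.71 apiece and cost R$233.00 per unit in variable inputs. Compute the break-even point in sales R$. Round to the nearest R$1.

R$35,533,694

CM per unit = R$399.71 − R$233.00 = R$166.71; CM ratio = R$166.71 / R$399.71 = 0.4171.
Break-even sales = FC ÷ CM ratio = R$14,820,300 × R$399.71 / R$166.71 = R$35,533,694.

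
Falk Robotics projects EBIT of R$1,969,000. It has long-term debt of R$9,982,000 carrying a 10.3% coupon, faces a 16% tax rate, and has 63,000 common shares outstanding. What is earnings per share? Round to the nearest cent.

R$12.54

Pre-tax income = R$1,969,000 − R$1,028,146.00 = R$940,854.00.
After tax at 16%: net income = R$940,854.00 × 0.84 = R$790,317.36.
EPS = R$790,317.36 ÷ 63,000 = R$12.54.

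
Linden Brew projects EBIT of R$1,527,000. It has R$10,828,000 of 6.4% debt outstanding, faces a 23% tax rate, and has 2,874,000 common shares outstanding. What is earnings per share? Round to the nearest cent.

Interest = R$692,992.00, so EBT = R$1,527,000 − R$692,992.00 = R$834,008.00.
After tax at 23%: net income = R$834,008.00 × 0.77 = R$642,186.16.
EPS = R$642,186.16 ÷ 2,874,000 = R$0.22.

R$0.22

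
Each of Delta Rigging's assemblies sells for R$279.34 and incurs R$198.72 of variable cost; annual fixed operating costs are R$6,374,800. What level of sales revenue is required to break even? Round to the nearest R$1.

R$22,088,026

CM per unit = R$279.34 − R$198.72 = R$80.62; CM ratio = R$80.62 / R$279.34 = 0.2886.
Break-even sales = FC ÷ CM ratio = R$6,374,800 × R$279.34 / R$80.62 = R$22,088,026.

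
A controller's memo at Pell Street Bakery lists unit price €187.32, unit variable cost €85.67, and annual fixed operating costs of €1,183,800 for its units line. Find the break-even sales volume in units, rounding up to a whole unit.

11,646 units

Contribution margin per unit = €187.32 − €85.67 = €101.65.
Break-even volume = fixed costs ÷ CM per unit = €1,183,800 ÷ €101.65 = 11,645.84, so 11,646 units.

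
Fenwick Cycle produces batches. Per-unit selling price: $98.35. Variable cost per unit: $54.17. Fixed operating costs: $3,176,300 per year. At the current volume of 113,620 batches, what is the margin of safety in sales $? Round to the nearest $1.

$4,103,701

Each unit contributes $98.35 − $54.17 = $44.18. Break-even units = $3,176,300 ÷ $44.18 = 71,894.52; break-even revenue = 71,894.52 × $98.35 = $7,070,826.28.
Actual sales revenue = 113,620 × $98.35 = $11,174,527.00.
Margin of safety = $11,174,527.00 − $7,070,826.28 = $4,103,701.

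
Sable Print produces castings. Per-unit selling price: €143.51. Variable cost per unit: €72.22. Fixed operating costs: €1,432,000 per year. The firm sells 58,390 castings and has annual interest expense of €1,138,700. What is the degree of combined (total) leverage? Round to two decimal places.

2.61

Total contribution margin = 58,390 × €71.29 = €4,162,623.10.
Subtracting fixed costs: EBIT = €4,162,623.10 − €1,432,000 = €2,730,623.10. Interest = €1,138,700.00.
DOL = €4,162,623.10 ÷ €2,730,623.10 = 1.5244; DFL = €2,730,623.10 ÷ €1,591,923.10 = 1.7153.
Combined leverage = 1.5244 × 1.7153 = 2.6148.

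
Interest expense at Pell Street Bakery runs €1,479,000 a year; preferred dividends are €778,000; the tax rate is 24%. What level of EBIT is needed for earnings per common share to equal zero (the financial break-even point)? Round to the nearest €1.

Preferred dividends are paid after tax, so their pre-tax equivalent is €778,000 ÷ (1 − 0.24) = €1,023,684.21.
Financial break-even EBIT = interest + D_p ÷ (1 − t) = €1,479,000 + €1,023,684.21 = €2,502,684.21.

€2,502,684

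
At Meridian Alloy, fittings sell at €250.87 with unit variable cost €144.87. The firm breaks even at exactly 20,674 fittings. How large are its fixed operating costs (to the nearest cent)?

Contribution margin per unit = €250.87 − €144.87 = €106.00.
Fixed costs = break-even units × CM = 20,674 × €106.00 = €2,191,444.00.

€2,191,444.00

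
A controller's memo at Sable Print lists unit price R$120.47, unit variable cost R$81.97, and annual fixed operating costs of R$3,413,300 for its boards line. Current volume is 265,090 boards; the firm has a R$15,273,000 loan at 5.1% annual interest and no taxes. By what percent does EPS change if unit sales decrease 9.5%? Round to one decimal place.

Total contribution margin = 265,090 × R$38.50 = R$10,205,965.00.
Operating income = contribution − fixed costs = R$10,205,965.00 − R$3,413,300 = R$6,792,665.00.
Interest = R$778,923.00, so EBIT − I = R$6,013,742.00.
DCL = total CM / (EBIT − I) = R$10,205,965.00 / R$6,013,742.00 = 1.6971.
%ΔEPS = DCL × %ΔSales = 1.6971 × -9.5% = -16.1%.

-16.1%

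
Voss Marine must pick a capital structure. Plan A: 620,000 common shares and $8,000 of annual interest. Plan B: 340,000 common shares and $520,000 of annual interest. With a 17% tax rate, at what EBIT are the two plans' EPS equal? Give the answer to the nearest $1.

At indifference, (EBIT − 8,000)(1 − t)/620,000 = (EBIT − 520,000)(1 − t)/340,000.
Cancelling (1 − t) and cross-multiplying: 340,000·(EBIT − 8,000) = 620,000·(EBIT − 520,000).
Solving, EBIT = (520,000·620,000 − 8,000·340,000) / (620,000 − 340,000) = 319,680,000,000 / 280,000 = 1,141,714.29.

$1,141,714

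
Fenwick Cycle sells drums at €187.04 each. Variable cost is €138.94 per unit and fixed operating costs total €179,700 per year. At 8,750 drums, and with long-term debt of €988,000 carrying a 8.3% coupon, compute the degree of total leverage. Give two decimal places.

2.64

Total contribution margin = 8,750 × €48.10 = €420,875.00.
EBIT = €420,875.00 − €179,700 = €241,175.00. Interest = €82,004.00, so EBIT − I = €159,171.00.
DCL = contribution ÷ (EBIT − I) = €420,875.00 ÷ €159,171.00 = 2.6442.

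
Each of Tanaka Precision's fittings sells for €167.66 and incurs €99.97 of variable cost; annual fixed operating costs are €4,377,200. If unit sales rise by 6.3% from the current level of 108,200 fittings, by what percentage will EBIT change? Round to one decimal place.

+15.7%

Contribution at this volume is 108,200 × €67.69 = €7,324,058.00.
Subtracting fixed costs: EBIT = €7,324,058.00 − €4,377,200 = €2,946,858.00.
Degree of operating leverage = €7,324,058.00 / €2,946,858.00 = 2.4854.
So EBIT moves 2.4854 × (+6.3%) = +15.7%.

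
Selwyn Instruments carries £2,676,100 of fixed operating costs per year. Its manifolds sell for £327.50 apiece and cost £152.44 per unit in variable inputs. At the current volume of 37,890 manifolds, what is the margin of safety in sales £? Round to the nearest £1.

£7,402,561

Contribution margin per unit = £327.50 − £152.44 = £175.06. Break-even units = £2,676,100 ÷ £175.06 = 15,286.76; break-even revenue = 15,286.76 × £327.50 = £5,006,413.52.
Actual sales revenue = 37,890 × £327.50 = £12,408,975.00.
Margin of safety = £12,408,975.00 − £5,006,413.52 = £7,402,561.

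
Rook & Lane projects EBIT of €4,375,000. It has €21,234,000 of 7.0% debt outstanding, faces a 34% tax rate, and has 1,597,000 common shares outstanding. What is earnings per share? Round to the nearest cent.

Pre-tax income = €4,375,000 − €1,486,380.00 = €2,888,620.00.
After tax at 34%: net income = €2,888,620.00 × 0.66 = €1,906,489.20.
EPS = €1,906,489.20 ÷ 1,597,000 = €1.19.

€1.19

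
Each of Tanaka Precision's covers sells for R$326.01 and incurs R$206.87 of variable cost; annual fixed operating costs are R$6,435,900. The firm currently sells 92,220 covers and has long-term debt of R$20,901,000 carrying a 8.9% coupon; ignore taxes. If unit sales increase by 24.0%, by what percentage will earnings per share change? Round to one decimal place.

+98.0%

At 92,220 units, contribution = 92,220 × R$119.14 = R$10,987,090.80.
EBIT = R$10,987,090.80 − R$6,435,900 = R$4,551,190.80.
Interest = R$1,860,189.00, so EBIT − I = R$2,691,001.80.
Degree of combined leverage = contribution ÷ (EBIT − I) = R$10,987,090.80 ÷ R$2,691,001.80 = 4.0829.
EPS therefore changes by 4.0829 × (+24.0%) = +98.0%.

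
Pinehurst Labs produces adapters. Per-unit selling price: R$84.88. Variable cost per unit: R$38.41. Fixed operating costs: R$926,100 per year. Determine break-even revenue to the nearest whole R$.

Contribution margin per unit = R$84.88 − R$38.41 = R$46.47, a CM ratio of R$46.47 ÷ R$84.88 = 0.5475.
Break-even revenue = fixed costs × price ÷ CM = R$926,100 × R$84.88 ÷ R$46.47 = R$1,691,572.

R$1,691,572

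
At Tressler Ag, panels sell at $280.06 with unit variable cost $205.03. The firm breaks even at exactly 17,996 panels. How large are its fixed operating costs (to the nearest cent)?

Unit CM = price − variable cost = $280.06 − $205.03 = $75.03.
Fixed costs = break-even units × CM = 17,996 × $75.03 = $1,350,239.88.

$1,350,239.88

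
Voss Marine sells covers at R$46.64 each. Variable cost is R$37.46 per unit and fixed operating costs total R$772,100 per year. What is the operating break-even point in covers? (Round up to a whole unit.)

Contribution margin per unit = R$46.64 − R$37.46 = R$9.18.
Units to break even: R$772,100 ÷ R$9.18 = 84,106.75, rounded up to 84,107.

84,107 covers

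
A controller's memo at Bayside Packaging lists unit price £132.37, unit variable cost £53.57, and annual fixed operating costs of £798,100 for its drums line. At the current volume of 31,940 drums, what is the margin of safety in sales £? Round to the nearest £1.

£2,887,232

Unit CM = price − variable cost = £132.37 − £53.57 = £78.80. Break-even units = £798,100 ÷ £78.80 = 10,128.17; break-even revenue = 10,128.17 × £132.37 = £1,340,666.21.
Current sales = 31,940 × £132.37 = £4,227,897.80.
Margin of safety = £4,227,897.80 − £1,340,666.21 = £2,887,232.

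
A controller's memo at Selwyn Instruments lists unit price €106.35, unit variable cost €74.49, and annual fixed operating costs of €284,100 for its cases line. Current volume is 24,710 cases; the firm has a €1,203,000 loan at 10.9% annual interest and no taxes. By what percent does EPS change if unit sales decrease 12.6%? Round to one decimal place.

-26.7%

At 24,710 units, contribution = 24,710 × €31.86 = €787,260.60.
EBIT = €787,260.60 − €284,100 = €503,160.60.
After interest of €131,127.00, pre-tax earnings = €372,033.60.
DCL = total CM / (EBIT − I) = €787,260.60 / €372,033.60 = 2.1161.
%ΔEPS = DCL × %ΔSales = 2.1161 × -12.6% = -26.7%.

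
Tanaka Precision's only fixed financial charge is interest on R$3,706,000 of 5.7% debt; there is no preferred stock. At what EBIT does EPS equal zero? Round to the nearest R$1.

R$211,242

Annual interest = 5.7% × R$3,706,000 = R$211,242.00.
Without preferred stock the financial break-even is simply EBIT = interest = R$211,242.00.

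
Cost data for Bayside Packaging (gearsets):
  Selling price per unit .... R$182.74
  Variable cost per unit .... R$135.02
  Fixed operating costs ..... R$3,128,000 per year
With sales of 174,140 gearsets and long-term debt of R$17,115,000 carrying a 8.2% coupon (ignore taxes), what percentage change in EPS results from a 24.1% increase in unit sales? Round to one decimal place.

+53.0%

Total contribution margin = 174,140 × R$47.72 = R$8,309,960.80.
Operating income = contribution − fixed costs = R$8,309,960.80 − R$3,128,000 = R$5,181,960.80.
After interest of R$1,403,430.00, pre-tax earnings = R$3,778,530.80.
Degree of combined leverage = contribution ÷ (EBIT − I) = R$8,309,960.80 ÷ R$3,778,530.80 = 2.1993.
EPS therefore changes by 2.1993 × (+24.1%) = +53.0%.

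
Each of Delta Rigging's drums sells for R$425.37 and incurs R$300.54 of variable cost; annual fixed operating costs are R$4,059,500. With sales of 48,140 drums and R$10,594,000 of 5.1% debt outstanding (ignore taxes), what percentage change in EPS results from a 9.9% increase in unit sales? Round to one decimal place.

+42.2%

Contribution at this volume is 48,140 × R$124.83 = R$6,009,316.20.
Subtracting fixed costs: EBIT = R$6,009,316.20 − R$4,059,500 = R$1,949,816.20.
Interest = R$540,294.00, so EBIT − I = R$1,409,522.20.
DCL = total CM / (EBIT − I) = R$6,009,316.20 / R$1,409,522.20 = 4.2634.
EPS therefore changes by 4.2634 × (+9.9%) = +42.2%.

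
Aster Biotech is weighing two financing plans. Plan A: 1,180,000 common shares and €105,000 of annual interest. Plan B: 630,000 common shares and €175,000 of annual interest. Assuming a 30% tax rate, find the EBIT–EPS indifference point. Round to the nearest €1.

At indifference, (EBIT − 105,000)(1 − t)/1,180,000 = (EBIT − 175,000)(1 − t)/630,000.
The (1 − t) factor cancels: (EBIT − 105,000) × 630,000 = (EBIT − 175,000) × 1,180,000.
Solving, EBIT = (175,000·1,180,000 − 105,000·630,000) / (1,180,000 − 630,000) = 140,350,000,000 / 550,000 = 255,181.82.

€255,182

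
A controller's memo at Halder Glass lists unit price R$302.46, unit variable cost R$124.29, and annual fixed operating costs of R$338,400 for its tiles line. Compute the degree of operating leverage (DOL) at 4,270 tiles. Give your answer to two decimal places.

1.80

Contribution at this volume is 4,270 × R$178.17 = R$760,785.90.
EBIT = R$760,785.90 − R$338,400 = R$422,385.90.
DOL = contribution ÷ EBIT = R$760,785.90 ÷ R$422,385.90 = 1.8012.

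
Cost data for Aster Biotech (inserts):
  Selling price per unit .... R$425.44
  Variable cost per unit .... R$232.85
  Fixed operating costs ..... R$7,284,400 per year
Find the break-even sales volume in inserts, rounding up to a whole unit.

37,824 inserts

Unit CM = price − variable cost = R$425.44 − R$232.85 = R$192.59.
Break-even volume = fixed costs ÷ CM per unit = R$7,284,400 ÷ R$192.59 = 37,823.36, so 37,824 inserts.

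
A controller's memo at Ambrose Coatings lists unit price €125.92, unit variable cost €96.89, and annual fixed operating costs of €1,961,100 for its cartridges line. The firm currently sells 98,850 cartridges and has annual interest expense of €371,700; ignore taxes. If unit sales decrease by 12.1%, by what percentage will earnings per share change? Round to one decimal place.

-64.7%

At 98,850 units, contribution = 98,850 × €29.03 = €2,869,615.50.
Subtracting fixed costs: EBIT = €2,869,615.50 − €1,961,100 = €908,515.50.
After interest of €371,700.00, pre-tax earnings = €536,815.50.
Degree of combined leverage = contribution ÷ (EBIT − I) = €2,869,615.50 ÷ €536,815.50 = 5.3456.
EPS therefore changes by 5.3456 × (-12.1%) = -64.7%.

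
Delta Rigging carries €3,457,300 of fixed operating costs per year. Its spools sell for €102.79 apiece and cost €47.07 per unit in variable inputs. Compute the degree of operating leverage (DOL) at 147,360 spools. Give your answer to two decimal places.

Contribution at this volume is 147,360 × €55.72 = €8,210,899.20.
Operating income = contribution − fixed costs = €8,210,899.20 − €3,457,300 = €4,753,599.20.
Degree of operating leverage = €8,210,899.20 / €4,753,599.20 = 1.7273.

1.73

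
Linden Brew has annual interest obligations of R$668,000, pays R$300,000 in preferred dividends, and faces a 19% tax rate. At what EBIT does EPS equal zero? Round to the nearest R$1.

R$1,038,370

Preferred dividends are paid after tax, so their pre-tax equivalent is R$300,000 ÷ (1 − 0.19) = R$370,370.37.
Financial break-even EBIT = interest + D_p ÷ (1 − t) = R$668,000 + R$370,370.37 = R$1,038,370.37.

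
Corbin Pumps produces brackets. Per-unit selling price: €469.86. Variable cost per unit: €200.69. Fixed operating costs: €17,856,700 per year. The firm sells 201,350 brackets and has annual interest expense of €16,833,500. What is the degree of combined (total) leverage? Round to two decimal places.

At 201,350 units, contribution = 201,350 × €269.17 = €54,197,379.50.
EBIT = €54,197,379.50 − €17,856,700 = €36,340,679.50. Interest = €16,833,500.00.
DOL = €54,197,379.50 ÷ €36,340,679.50 = 1.4914; DFL = €36,340,679.50 ÷ €19,507,179.50 = 1.8629.
DCL = DOL × DFL = 1.4914 × 1.8629 = 2.7783.

2.78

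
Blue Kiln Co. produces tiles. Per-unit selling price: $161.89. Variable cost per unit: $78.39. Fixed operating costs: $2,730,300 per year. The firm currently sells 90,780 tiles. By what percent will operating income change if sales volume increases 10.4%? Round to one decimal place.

+16.3%

Contribution at this volume is 90,780 × $83.50 = $7,580,130.00.
Operating income = contribution − fixed costs = $7,580,130.00 − $2,730,300 = $4,849,830.00.
Degree of operating leverage = $7,580,130.00 / $4,849,830.00 = 1.5630.
Operating income changes by 1.5630 × +10.4% = +16.3%.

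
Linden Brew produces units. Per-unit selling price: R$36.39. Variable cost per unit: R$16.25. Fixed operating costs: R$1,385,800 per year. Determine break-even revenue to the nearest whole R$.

Contribution margin per unit = R$36.39 − R$16.25 = R$20.14, a CM ratio of R$20.14 ÷ R$36.39 = 0.5534.
Break-even sales = FC ÷ CM ratio = R$1,385,800 × R$36.39 / R$20.14 = R$2,503,936.

R$2,503,936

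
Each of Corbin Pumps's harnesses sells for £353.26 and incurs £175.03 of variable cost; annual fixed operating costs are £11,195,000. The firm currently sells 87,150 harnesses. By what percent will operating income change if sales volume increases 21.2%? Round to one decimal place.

At 87,150 units, contribution = 87,150 × £178.23 = £15,532,744.50.
EBIT = £15,532,744.50 − £11,195,000 = £4,337,744.50.
Degree of operating leverage = £15,532,744.50 / £4,337,744.50 = 3.5808.
%ΔEBIT = DOL × %ΔSales = 3.5808 × +21.2% = +75.9%.

+75.9%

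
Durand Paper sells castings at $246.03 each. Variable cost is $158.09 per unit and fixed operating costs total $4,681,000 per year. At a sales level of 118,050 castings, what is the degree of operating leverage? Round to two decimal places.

1.82

Total contribution margin = 118,050 × $87.94 = $10,381,317.00.
EBIT = $10,381,317.00 − $4,681,000 = $5,700,317.00.
Degree of operating leverage = $10,381,317.00 / $5,700,317.00 = 1.8212.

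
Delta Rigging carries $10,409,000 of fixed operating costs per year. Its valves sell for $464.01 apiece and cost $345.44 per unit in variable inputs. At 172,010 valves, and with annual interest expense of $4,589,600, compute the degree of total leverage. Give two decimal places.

3.78

At 172,010 units, contribution = 172,010 × $118.57 = $20,395,225.70.
EBIT = $20,395,225.70 − $10,409,000 = $9,986,225.70. Interest = $4,589,600.00, so EBIT − I = $5,396,625.70.
DCL = contribution ÷ (EBIT − I) = $20,395,225.70 ÷ $5,396,625.70 = 3.7793.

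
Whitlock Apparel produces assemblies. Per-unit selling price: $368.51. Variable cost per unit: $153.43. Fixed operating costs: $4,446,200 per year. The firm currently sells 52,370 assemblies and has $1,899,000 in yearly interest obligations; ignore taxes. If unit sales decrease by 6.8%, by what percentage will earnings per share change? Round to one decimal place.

-15.6%

Contribution at this volume is 52,370 × $215.08 = $11,263,739.60.
Subtracting fixed costs: EBIT = $11,263,739.60 − $4,446,200 = $6,817,539.60.
After interest of $1,899,000.00, pre-tax earnings = $4,918,539.60.
Degree of combined leverage = contribution ÷ (EBIT − I) = $11,263,739.60 ÷ $4,918,539.60 = 2.2901.
%ΔEPS = DCL × %ΔSales = 2.2901 × -6.8% = -15.6%.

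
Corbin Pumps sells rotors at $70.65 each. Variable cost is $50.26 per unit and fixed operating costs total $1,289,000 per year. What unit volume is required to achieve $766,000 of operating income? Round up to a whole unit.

Each unit contributes $70.65 − $50.26 = $20.39.
Need Q such that Q × $20.39 − $1,289,000 = $766,000, i.e. Q = $2,055,000 / $20.39 = 100,784.70 → 100,785.

100,785 rotors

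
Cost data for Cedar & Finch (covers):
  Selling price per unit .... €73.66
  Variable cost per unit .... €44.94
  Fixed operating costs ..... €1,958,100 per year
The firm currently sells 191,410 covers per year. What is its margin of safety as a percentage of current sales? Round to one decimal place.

Unit CM = price − variable cost = €73.66 − €44.94 = €28.72. Break-even units = €1,958,100 ÷ €28.72 = 68,178.97; break-even revenue = 68,178.97 × €73.66 = €5,022,062.88.
Actual sales revenue = 191,410 × €73.66 = €14,099,260.60.
Margin of safety = (€14,099,260.60 − €5,022,062.88) ÷ €14,099,260.60 = 64.4%.

64.4%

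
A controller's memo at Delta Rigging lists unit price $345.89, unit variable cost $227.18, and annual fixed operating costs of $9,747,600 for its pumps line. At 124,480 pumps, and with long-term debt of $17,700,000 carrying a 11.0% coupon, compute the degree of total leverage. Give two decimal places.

4.79

Total contribution margin = 124,480 × $118.71 = $14,777,020.80.
Subtracting fixed costs: EBIT = $14,777,020.80 − $9,747,600 = $5,029,420.80. Interest = $1,947,000.00, so EBIT − I = $3,082,420.80.
Degree of total leverage = total CM / (EBIT − interest) = $14,777,020.80 / $3,082,420.80 = 4.7940.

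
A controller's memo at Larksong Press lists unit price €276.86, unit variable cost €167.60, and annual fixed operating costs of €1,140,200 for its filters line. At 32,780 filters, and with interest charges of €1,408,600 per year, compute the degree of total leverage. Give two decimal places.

Contribution at this volume is 32,780 × €109.26 = €3,581,542.80.
EBIT = €3,581,542.80 − €1,140,200 = €2,441,342.80. Interest = €1,408,600.00, so EBIT − I = €1,032,742.80.
Degree of total leverage = total CM / (EBIT − interest) = €3,581,542.80 / €1,032,742.80 = 3.4680.

3.47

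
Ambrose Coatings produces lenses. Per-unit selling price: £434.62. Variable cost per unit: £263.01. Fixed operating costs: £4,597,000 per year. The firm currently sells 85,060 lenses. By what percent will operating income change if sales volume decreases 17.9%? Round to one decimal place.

Contribution at this volume is 85,060 × £171.61 = £14,597,146.60.
Operating income = contribution − fixed costs = £14,597,146.60 − £4,597,000 = £10,000,146.60.
So DOL = total CM / EBIT = £14,597,146.60 / £10,000,146.60 = 1.4597.
So EBIT moves 1.4597 × (-17.9%) = -26.1%.

-26.1%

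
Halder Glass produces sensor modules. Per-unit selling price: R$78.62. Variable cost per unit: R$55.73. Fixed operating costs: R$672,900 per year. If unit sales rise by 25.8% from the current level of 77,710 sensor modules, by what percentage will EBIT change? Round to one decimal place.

+41.5%

At 77,710 units, contribution = 77,710 × R$22.89 = R$1,778,781.90.
Operating income = contribution − fixed costs = R$1,778,781.90 − R$672,900 = R$1,105,881.90.
Degree of operating leverage = R$1,778,781.90 / R$1,105,881.90 = 1.6085.
So EBIT moves 1.6085 × (+25.8%) = +41.5%.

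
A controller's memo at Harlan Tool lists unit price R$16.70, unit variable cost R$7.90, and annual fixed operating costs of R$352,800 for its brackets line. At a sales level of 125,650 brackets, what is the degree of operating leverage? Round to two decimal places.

Total contribution margin = 125,650 × R$8.80 = R$1,105,720.00.
Subtracting fixed costs: EBIT = R$1,105,720.00 − R$352,800 = R$752,920.00.
So DOL = total CM / EBIT = R$1,105,720.00 / R$752,920.00 = 1.4686.

1.47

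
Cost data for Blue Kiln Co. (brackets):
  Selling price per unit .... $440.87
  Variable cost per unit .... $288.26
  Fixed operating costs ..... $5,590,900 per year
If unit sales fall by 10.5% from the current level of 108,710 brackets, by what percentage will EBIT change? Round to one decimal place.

Total contribution margin = 108,710 × $152.61 = $16,590,233.10.
Subtracting fixed costs: EBIT = $16,590,233.10 − $5,590,900 = $10,999,333.10.
Degree of operating leverage = $16,590,233.10 / $10,999,333.10 = 1.5083.
%ΔEBIT = DOL × %ΔSales = 1.5083 × -10.5% = -15.8%.

-15.8%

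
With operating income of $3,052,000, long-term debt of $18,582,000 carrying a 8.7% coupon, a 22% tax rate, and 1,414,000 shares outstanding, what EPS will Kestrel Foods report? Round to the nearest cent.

Pre-tax income = $3,052,000 − $1,616,634.00 = $1,435,366.00.
After tax at 22%: net income = $1,435,366.00 × 0.78 = $1,119,585.48.
Per share: $1,119,585.48 / 1,414,000 shares = $0.79.

$0.79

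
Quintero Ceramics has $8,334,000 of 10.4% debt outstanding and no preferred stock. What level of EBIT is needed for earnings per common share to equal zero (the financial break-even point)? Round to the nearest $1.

$866,736

Annual interest = 10.4% × $8,334,000 = $866,736.00.
Without preferred stock the financial break-even is simply EBIT = interest = $866,736.00.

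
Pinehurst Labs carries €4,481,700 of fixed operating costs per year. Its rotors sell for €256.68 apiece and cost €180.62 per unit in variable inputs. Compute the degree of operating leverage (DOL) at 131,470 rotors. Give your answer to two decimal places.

At 131,470 units, contribution = 131,470 × €76.06 = €9,999,608.20.
EBIT = €9,999,608.20 − €4,481,700 = €5,517,908.20.
So DOL = total CM / EBIT = €9,999,608.20 / €5,517,908.20 = 1.8122.

1.81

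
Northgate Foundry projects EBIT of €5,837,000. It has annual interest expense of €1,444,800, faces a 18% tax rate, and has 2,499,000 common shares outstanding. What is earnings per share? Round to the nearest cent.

€1.44

Interest = €1,444,800.00, so EBT = €5,837,000 − €1,444,800.00 = €4,392,200.00.
Net income = €4,392,200.00 × (1 − 0.18) = €3,601,604.00.
Per share: €3,601,604.00 / 2,499,000 shares = €1.44.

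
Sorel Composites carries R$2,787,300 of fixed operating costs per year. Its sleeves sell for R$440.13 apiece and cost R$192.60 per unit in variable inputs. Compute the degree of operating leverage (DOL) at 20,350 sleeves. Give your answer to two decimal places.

2.24

Contribution at this volume is 20,350 × R$247.53 = R$5,037,235.50.
EBIT = R$5,037,235.50 − R$2,787,300 = R$2,249,935.50.
Degree of operating leverage = R$5,037,235.50 / R$2,249,935.50 = 2.2388.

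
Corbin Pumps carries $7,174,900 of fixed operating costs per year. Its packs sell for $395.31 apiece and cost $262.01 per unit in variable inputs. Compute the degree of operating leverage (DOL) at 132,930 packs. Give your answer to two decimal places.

Contribution at this volume is 132,930 × $133.30 = $17,719,569.00.
EBIT = $17,719,569.00 − $7,174,900 = $10,544,669.00.
Degree of operating leverage = $17,719,569.00 / $10,544,669.00 = 1.6804.

1.68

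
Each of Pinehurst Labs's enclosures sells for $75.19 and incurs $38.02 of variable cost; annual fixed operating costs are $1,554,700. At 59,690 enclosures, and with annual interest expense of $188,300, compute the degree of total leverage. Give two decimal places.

4.66

Total contribution margin = 59,690 × $37.17 = $2,218,677.30.
Subtracting fixed costs: EBIT = $2,218,677.30 − $1,554,700 = $663,977.30. Interest = $188,300.00, so EBIT − I = $475,677.30.
DCL = contribution ÷ (EBIT − I) = $2,218,677.30 ÷ $475,677.30 = 4.6642.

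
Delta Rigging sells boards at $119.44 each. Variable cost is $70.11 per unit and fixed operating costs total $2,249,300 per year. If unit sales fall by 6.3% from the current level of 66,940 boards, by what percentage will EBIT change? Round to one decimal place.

-19.8%

Contribution at this volume is 66,940 × $49.33 = $3,302,150.20.
EBIT = $3,302,150.20 − $2,249,300 = $1,052,850.20.
DOL = contribution ÷ EBIT = $3,302,150.20 ÷ $1,052,850.20 = 3.1364.
Operating income changes by 3.1364 × -6.3% = -19.8%.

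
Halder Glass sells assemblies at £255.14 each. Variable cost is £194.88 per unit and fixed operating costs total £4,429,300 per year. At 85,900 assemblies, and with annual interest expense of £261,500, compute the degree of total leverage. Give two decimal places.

Contribution at this volume is 85,900 × £60.26 = £5,176,334.00.
EBIT = £5,176,334.00 − £4,429,300 = £747,034.00. Interest = £261,500.00.
DOL = £5,176,334.00 ÷ £747,034.00 = 6.9292; DFL = £747,034.00 ÷ £485,534.00 = 1.5386.
DCL = DOL × DFL = 6.9292 × 1.5386 = 10.6613.

10.66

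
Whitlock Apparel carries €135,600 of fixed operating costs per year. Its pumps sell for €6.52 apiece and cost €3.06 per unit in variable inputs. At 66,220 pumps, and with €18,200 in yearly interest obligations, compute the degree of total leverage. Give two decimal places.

Total contribution margin = 66,220 × €3.46 = €229,121.20.
Subtracting fixed costs: EBIT = €229,121.20 − €135,600 = €93,521.20. Interest = €18,200.00, so EBIT − I = €75,321.20.
Degree of total leverage = total CM / (EBIT − interest) = €229,121.20 / €75,321.20 = 3.0419.

3.04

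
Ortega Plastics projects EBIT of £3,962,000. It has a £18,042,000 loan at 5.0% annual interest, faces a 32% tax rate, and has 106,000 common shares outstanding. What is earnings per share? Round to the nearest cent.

Pre-tax income = £3,962,000 − £902,100.00 = £3,059,900.00.
After tax at 32%: net income = £3,059,900.00 × 0.68 = £2,080,732.00.
Per share: £2,080,732.00 / 106,000 shares = £19.63.

£19.63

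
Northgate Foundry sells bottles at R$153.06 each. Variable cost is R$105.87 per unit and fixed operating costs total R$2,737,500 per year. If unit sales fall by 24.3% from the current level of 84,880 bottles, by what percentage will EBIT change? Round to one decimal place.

-76.8%

Contribution at this volume is 84,880 × R$47.19 = R$4,005,487.20.
Operating income = contribution − fixed costs = R$4,005,487.20 − R$2,737,500 = R$1,267,987.20.
Degree of operating leverage = R$4,005,487.20 / R$1,267,987.20 = 3.1589.
%ΔEBIT = DOL × %ΔSales = 3.1589 × -24.3% = -76.8%.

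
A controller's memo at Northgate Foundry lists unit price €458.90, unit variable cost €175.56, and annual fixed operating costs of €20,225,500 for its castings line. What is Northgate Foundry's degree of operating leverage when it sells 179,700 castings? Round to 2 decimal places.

Contribution at this volume is 179,700 × €283.34 = €50,916,198.00.
Subtracting fixed costs: EBIT = €50,916,198.00 − €20,225,500 = €30,690,698.00.
So DOL = total CM / EBIT = €50,916,198.00 / €30,690,698.00 = 1.6590.

1.66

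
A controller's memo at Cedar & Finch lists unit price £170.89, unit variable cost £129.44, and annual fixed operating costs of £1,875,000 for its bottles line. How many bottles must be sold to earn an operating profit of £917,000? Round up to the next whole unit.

Contribution margin per unit = £170.89 − £129.44 = £41.45.
Units = (FC + target) / CM = (£1,875,000 + £917,000) / £41.45 = 67,358.26, so 67,359 bottles.

67,359 bottles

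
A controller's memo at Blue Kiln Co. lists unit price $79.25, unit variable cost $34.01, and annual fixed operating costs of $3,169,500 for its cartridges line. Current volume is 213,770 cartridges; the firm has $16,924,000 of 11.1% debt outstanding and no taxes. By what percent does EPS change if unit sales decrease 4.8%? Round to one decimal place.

-10.0%

Contribution at this volume is 213,770 × $45.24 = $9,670,954.80.
Subtracting fixed costs: EBIT = $9,670,954.80 − $3,169,500 = $6,501,454.80.
Interest = $1,878,564.00, so EBIT − I = $4,622,890.80.
Degree of combined leverage = contribution ÷ (EBIT − I) = $9,670,954.80 ÷ $4,622,890.80 = 2.0920.
%ΔEPS = DCL × %ΔSales = 2.0920 × -4.8% = -10.0%.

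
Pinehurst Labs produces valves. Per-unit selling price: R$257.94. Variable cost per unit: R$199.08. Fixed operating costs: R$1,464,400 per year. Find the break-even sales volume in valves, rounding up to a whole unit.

Each unit contributes R$257.94 − R$199.08 = R$58.86.
Units to break even: R$1,464,400 ÷ R$58.86 = 24,879.37, rounded up to 24,880.

24,880 valves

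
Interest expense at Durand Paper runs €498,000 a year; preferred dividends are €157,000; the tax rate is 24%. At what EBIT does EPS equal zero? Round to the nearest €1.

Grossing the preferred dividend up to pre-tax terms: €157,000 / (1 − 0.24) = €206,578.95.
Financial break-even EBIT = interest + D_p ÷ (1 − t) = €498,000 + €206,578.95 = €704,578.95.

€704,579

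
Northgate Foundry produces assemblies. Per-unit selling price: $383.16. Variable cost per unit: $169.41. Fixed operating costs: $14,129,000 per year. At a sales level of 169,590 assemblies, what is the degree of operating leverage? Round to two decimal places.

1.64

Contribution at this volume is 169,590 × $213.75 = $36,249,862.50.
Subtracting fixed costs: EBIT = $36,249,862.50 − $14,129,000 = $22,120,862.50.
DOL = contribution ÷ EBIT = $36,249,862.50 ÷ $22,120,862.50 = 1.6387.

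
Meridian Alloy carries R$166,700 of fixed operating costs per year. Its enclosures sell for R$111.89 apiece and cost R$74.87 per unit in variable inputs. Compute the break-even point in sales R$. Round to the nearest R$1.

Contribution margin per unit = R$111.89 − R$74.87 = R$37.02, a CM ratio of R$37.02 ÷ R$111.89 = 0.3309.
Break-even revenue = fixed costs × price ÷ CM = R$166,700 × R$111.89 ÷ R$37.02 = R$503,837.

R$503,837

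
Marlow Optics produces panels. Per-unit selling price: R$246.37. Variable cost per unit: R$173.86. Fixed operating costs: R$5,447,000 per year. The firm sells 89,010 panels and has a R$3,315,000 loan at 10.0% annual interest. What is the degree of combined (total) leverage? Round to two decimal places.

9.55

Contribution at this volume is 89,010 × R$72.51 = R$6,454,115.10.
EBIT = R$6,454,115.10 − R$5,447,000 = R$1,007,115.10. Interest = R$331,500.00, so EBIT − I = R$675,615.10.
Degree of total leverage = total CM / (EBIT − interest) = R$6,454,115.10 / R$675,615.10 = 9.5529.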